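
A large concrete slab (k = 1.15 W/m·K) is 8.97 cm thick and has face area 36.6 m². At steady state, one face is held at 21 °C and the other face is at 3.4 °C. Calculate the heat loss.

Q = kA·ΔT/L = 1.15 × 36.6 × |21 °C − 3.4 °C| / 0.0897 = 8260 W

Q = 8.26 kW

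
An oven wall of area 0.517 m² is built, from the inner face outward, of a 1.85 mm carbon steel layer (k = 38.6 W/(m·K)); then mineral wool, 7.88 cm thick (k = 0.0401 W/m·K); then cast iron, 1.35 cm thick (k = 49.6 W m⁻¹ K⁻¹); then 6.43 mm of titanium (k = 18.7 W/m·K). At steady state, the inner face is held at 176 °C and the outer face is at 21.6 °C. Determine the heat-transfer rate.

Treat each layer as a resistance in series:
  R_carbon steel = L/(kA) = 0.00185/(38.6·0.517) = 9.270×10^-5 K/W
  R_mineral wool = L/(kA) = 0.0788/(0.0401·0.517) = 3.801 K/W
  R_cast iron = L/(kA) = 0.0135/(49.6·0.517) = 5.265×10^-4 K/W
  R_titanium = L/(kA) = 0.00643/(18.7·0.517) = 6.651×10^-4 K/W
ΣR = 9.270×10^-5 + 3.801 + 5.265×10^-4 + 6.651×10^-4 = 3.802 K/W
Q = ΔT/ΣR = (176 °C − 21.6 °C)/3.802 = 40.6 W

Q = 40.6 W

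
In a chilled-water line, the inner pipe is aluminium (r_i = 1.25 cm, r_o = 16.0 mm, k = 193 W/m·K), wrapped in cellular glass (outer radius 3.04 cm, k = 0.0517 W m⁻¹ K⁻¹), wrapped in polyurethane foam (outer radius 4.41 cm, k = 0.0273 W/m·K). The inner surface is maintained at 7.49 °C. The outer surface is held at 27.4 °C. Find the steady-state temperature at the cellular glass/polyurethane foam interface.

T = 17.0 °C

Resistance network (inner→outer):
  R'_aluminium = ln(0.0160/0.0125)/(2πk) = 0.2469/(2π·193) = 2.036×10^-4 m·K/W
  R'_cellular glass = ln(0.0304/0.0160)/(2πk) = 0.6419/(2π·0.0517) = 1.976 m·K/W
  R'_polyurethane foam = ln(0.0441/0.0304)/(2πk) = 0.3720/(2π·0.0273) = 2.169 m·K/W
ΣR = 2.036×10^-4 + 1.976 + 2.169 = 4.145 m·K/W
Q' = ΔT/ΣR = (7.49 °C − 27.4 °C)/4.145 = -4.803 W/m
From the inner boundary to the cellular glass/polyurethane foam interface, ΣR_partial = 1.976 m·K/W.
T_interface = T_in − Q'·ΣR_partial = 7.49 °C − (-4.803)(1.976) = 17.0 °C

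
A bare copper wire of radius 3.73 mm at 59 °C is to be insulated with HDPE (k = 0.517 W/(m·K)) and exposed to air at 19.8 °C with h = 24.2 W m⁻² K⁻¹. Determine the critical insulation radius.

For a cylinder, r_cr = k_ins/h = 0.517/24.2 = 0.0214 m = 2.14 cm

r_cr = 2.14 cm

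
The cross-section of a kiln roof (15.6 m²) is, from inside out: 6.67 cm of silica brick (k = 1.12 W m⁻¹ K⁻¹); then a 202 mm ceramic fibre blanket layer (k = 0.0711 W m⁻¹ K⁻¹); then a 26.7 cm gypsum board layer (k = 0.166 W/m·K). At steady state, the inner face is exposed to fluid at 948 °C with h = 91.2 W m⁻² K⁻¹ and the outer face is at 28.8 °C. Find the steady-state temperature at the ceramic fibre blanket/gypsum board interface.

T = 356 °C

Resistance network (inner→outer):
  R_conv,in = 1/(hA) = 1/(91.2·15.6) = 7.029×10^-4 K/W
  R_silica brick = L/(kA) = 0.0667/(1.12·15.6) = 0.003818 K/W
  R_ceramic fibre blanket = L/(kA) = 0.202/(0.0711·15.6) = 0.1821 K/W
  R_gypsum board = L/(kA) = 0.267/(0.166·15.6) = 0.1031 K/W
ΣR = 7.029×10^-4 + 0.003818 + 0.1821 + 0.1031 = 0.2897 K/W
Q = ΔT/ΣR = (948 °C − 28.8 °C)/0.2897 = 3173 W
From the inner boundary to the ceramic fibre blanket/gypsum board interface, ΣR_partial = 0.1866 K/W.
T_interface = T_in − Q·ΣR_partial = 948 °C − (3173)(0.1866) = 356 °C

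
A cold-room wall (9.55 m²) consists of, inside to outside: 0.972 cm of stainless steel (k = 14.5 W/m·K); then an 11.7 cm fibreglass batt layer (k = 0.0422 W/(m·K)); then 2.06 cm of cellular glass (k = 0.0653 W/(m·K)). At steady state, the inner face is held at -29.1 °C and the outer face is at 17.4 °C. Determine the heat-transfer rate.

Series thermal resistances, inner to outer:
  R_stainless steel = L/(kA) = 0.00972/(14.5·9.55) = 7.019×10^-5 K/W
  R_fibreglass batt = L/(kA) = 0.117/(0.0422·9.55) = 0.2903 K/W
  R_cellular glass = L/(kA) = 0.0206/(0.0653·9.55) = 0.03303 K/W
ΣR = 7.019×10^-5 + 0.2903 + 0.03303 = 0.3234 K/W
Q = ΔT/ΣR = (-29.1 °C − 17.4 °C)/0.3234 = -144 W
(Negative Q ⇒ heat flows inward; heat gain = 144 W.)

Q = 144 W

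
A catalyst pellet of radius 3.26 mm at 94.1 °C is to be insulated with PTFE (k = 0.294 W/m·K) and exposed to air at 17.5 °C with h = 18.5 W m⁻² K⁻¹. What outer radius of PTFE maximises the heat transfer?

For a sphere, r_cr = 2k_ins/h = 2·0.294/18.5 = 0.0318 m = 3.18 cm

r_cr = 3.18 cm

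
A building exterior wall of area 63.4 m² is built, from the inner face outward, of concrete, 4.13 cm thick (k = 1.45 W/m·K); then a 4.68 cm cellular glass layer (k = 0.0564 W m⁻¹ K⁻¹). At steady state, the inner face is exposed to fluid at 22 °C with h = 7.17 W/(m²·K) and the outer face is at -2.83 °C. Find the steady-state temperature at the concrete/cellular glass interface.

T = 17.8 °C

Treat each layer as a resistance in series:
  R_conv,in = 1/(hA) = 1/(7.17·63.4) = 0.002200 K/W
  R_concrete = L/(kA) = 0.0413/(1.45·63.4) = 4.493×10^-4 K/W
  R_cellular glass = L/(kA) = 0.0468/(0.0564·63.4) = 0.01309 K/W
ΣR = 0.002200 + 4.493×10^-4 + 0.01309 = 0.01574 K/W
Q = ΔT/ΣR = (22 °C − -2.83 °C)/0.01574 = 1578 W
From the inner boundary to the concrete/cellular glass interface, ΣR_partial = 0.002649 K/W.
T_interface = T_in − Q·ΣR_partial = 22 °C − (1578)(0.002649) = 17.8 °C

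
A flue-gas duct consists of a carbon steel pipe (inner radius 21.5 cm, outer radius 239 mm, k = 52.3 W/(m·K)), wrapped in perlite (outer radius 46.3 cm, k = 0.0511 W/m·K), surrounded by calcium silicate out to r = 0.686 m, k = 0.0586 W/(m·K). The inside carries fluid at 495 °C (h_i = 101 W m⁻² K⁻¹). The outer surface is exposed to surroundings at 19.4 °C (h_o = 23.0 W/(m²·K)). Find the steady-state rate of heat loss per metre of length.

Q' = 151 W/m

Treat each layer as a resistance in series:
  R'_conv,in = 1/(2πr h) = 1/(2π·0.215·101) = 0.007329 m·K/W
  R'_carbon steel = ln(0.239/0.215)/(2πk) = 0.1058/(2π·52.3) = 3.220×10^-4 m·K/W
  R'_perlite = ln(0.463/0.239)/(2πk) = 0.6613/(2π·0.0511) = 2.060 m·K/W
  R'_calcium silicate = ln(0.686/0.463)/(2πk) = 0.3932/(2π·0.0586) = 1.068 m·K/W
  R'_conv,out = 1/(2πr h) = 1/(2π·0.686·23.0) = 0.01009 m·K/W
ΣR = 0.007329 + 3.220×10^-4 + 2.060 + 1.068 + 0.01009 = 3.146 m·K/W
Q' = ΔT/ΣR = (495 °C − 19.4 °C)/3.146 = 151 W/m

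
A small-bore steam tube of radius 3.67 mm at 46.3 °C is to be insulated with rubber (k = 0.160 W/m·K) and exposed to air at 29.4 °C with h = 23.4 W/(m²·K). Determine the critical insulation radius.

For a cylinder, r_cr = k_ins/h = 0.160/23.4 = 0.00684 m = 0.684 cm

r_cr = 0.684 cm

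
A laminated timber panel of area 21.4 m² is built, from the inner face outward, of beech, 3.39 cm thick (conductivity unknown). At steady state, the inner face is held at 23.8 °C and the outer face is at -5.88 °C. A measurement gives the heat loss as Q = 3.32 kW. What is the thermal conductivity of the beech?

k = 0.177 W/m·K

ΣR = ΔT/Q = |23.8 − -5.88|/3320 = 0.008940 K/W
L/(kA) = 0.008940 ⇒ k = 0.0339/(0.008940·21.4) = 0.177 W/m·K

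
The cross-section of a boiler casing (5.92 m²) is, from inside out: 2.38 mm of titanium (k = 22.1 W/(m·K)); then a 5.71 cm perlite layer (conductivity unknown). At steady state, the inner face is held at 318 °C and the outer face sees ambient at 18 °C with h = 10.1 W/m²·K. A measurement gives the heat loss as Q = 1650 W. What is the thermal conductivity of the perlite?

ΣR = ΔT/Q = |318 − 18|/1650 = 0.1818 K/W
Known resistances:
  R_titanium = L/(kA) = 0.00238/(22.1·5.92) = 1.819×10^-5 K/W
  R_conv,out = 1/(hA) = 1/(10.1·5.92) = 0.01672 K/W
R_perlite = ΣR − ΣR_known = 0.1818 − 0.01674 = 0.1651 K/W
L/(kA) = 0.1651 ⇒ k = 0.0571/(0.1651·5.92) = 0.0584 W/m·K

k = 0.0584 W/m·K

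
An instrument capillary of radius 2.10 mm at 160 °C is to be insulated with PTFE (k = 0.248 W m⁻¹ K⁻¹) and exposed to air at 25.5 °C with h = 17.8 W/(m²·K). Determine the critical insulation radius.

r_cr = 1.39 cm

For a cylinder, r_cr = k_ins/h = 0.248/17.8 = 0.0139 m = 1.39 cm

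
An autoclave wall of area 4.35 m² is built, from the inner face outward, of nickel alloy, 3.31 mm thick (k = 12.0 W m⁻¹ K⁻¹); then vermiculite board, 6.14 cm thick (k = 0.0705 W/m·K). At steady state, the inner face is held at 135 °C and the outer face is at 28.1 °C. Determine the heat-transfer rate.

Q = 534 W

Resistance network (inner→outer):
  R_nickel alloy = L/(kA) = 0.00331/(12.0·4.35) = 6.341×10^-5 K/W
  R_vermiculite board = L/(kA) = 0.0614/(0.0705·4.35) = 0.2002 K/W
ΣR = 6.341×10^-5 + 0.2002 = 0.2003 K/W
Q = ΔT/ΣR = (135 °C − 28.1 °C)/0.2003 = 534 W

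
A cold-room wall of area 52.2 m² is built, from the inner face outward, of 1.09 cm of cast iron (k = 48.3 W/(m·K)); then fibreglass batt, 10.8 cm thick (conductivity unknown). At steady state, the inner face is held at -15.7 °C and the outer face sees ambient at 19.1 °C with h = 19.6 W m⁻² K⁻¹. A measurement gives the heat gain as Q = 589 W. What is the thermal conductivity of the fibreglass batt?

ΣR = ΔT/Q = |-15.7 − 19.1|/589 = 0.05908 K/W
Known resistances:
  R_cast iron = L/(kA) = 0.0109/(48.3·52.2) = 4.323×10^-6 K/W
  R_conv,out = 1/(hA) = 1/(19.6·52.2) = 9.774×10^-4 K/W
R_fibreglass batt = ΣR − ΣR_known = 0.05908 − 9.817×10^-4 = 0.05810 K/W
L/(kA) = 0.05810 ⇒ k = 0.108/(0.05810·52.2) = 0.0356 W/m·K

k = 0.0356 W/m·K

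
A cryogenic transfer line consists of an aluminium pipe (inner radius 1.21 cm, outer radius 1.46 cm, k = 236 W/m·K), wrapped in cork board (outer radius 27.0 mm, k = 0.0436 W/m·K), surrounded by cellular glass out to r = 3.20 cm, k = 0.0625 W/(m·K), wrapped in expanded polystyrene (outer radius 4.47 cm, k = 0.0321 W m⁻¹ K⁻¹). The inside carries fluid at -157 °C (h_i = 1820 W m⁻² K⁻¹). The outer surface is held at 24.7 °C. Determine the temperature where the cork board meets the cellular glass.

Series thermal resistances, inner to outer:
  R'_conv,in = 1/(2πr h) = 1/(2π·0.0121·1820) = 0.007227 m·K/W
  R'_aluminium = ln(0.0146/0.0121)/(2πk) = 0.1878/(2π·236) = 1.267×10^-4 m·K/W
  R'_cork board = ln(0.0270/0.0146)/(2πk) = 0.6148/(2π·0.0436) = 2.244 m·K/W
  R'_cellular glass = ln(0.0320/0.0270)/(2πk) = 0.1699/(2π·0.0625) = 0.4326 m·K/W
  R'_expanded polystyrene = ln(0.0447/0.0320)/(2πk) = 0.3342/(2π·0.0321) = 1.657 m·K/W
ΣR = 0.007227 + 1.267×10^-4 + 2.244 + 0.4326 + 1.657 = 4.341 m·K/W
Q' = ΔT/ΣR = (-157 °C − 24.7 °C)/4.341 = -41.86 W/m
From the inner boundary to the cork board/cellular glass interface, ΣR_partial = 2.251 m·K/W.
T_interface = T_in − Q'·ΣR_partial = -157 °C − (-41.86)(2.251) = -62.8 °C

T = -62.8 °C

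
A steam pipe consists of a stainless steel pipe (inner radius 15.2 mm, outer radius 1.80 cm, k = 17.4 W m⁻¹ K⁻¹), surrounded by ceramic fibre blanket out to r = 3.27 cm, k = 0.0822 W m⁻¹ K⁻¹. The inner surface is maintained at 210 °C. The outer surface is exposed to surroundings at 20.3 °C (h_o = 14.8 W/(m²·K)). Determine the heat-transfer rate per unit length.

Resistance network (inner→outer):
  R'_stainless steel = ln(0.0180/0.0152)/(2πk) = 0.1691/(2π·17.4) = 0.001547 m·K/W
  R'_ceramic fibre blanket = ln(0.0327/0.0180)/(2πk) = 0.5970/(2π·0.0822) = 1.156 m·K/W
  R'_conv,out = 1/(2πr h) = 1/(2π·0.0327·14.8) = 0.3289 m·K/W
ΣR = 0.001547 + 1.156 + 0.3289 = 1.486 m·K/W
Q' = ΔT/ΣR = (210 °C − 20.3 °C)/1.486 = 128 W/m

Q' = 128 W/m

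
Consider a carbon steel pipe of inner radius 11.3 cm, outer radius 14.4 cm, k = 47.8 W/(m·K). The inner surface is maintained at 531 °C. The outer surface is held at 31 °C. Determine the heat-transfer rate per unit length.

Q' = 2πk·ΔT/ln(r₂/r₁) = 2π × 47.8 × 500 / ln(0.144/0.113) = 6.19×10^5 W/m

Q' = 6.19×10^5 W/m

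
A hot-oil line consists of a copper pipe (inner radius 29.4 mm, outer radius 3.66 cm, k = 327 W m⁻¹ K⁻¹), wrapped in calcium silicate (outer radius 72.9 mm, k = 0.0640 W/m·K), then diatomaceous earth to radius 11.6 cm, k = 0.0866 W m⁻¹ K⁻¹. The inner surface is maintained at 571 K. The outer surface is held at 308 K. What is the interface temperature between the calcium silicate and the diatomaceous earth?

T = 395 K

Series thermal resistances, inner to outer:
  R'_copper = ln(0.0366/0.0294)/(2πk) = 0.2191/(2π·327) = 1.066×10^-4 m·K/W
  R'_calcium silicate = ln(0.0729/0.0366)/(2πk) = 0.6890/(2π·0.0640) = 1.714 m·K/W
  R'_diatomaceous earth = ln(0.116/0.0729)/(2πk) = 0.4645/(2π·0.0866) = 0.8537 m·K/W
ΣR = 1.066×10^-4 + 1.714 + 0.8537 = 2.568 m·K/W
Q' = ΔT/ΣR = (571 K − 308 K)/2.568 = 102.4 W/m
From the inner boundary to the calcium silicate/diatomaceous earth interface, ΣR_partial = 1.714 m·K/W.
T_interface = T_in − Q'·ΣR_partial = 571 K − (102.4)(1.714) = 395 K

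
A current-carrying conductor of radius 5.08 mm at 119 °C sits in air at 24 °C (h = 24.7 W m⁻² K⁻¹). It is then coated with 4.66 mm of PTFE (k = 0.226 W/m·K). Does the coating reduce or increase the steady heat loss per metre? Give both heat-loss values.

Critical radius for a cylinder: r_cr = k/h = 0.00915 m = 0.915 cm.
Outer radius after coating: r₂ = 0.00508 + 0.00466 = 0.00974 m.
r₁ < r_cr < r₂: heat loss rises to a maximum at r_cr then falls. Whether the coating helps depends on whether Q(r₂) has dropped back below Q(r₁).
Bare: R = 1/(2πr₁h) = 1.268 m·K/W; Q = 95/1.268 = 74.9 W/m.
Coated: R = R_cond + R_conv = 1.120 m·K/W; Q = 95/1.120 = 84.8 W/m.

increases: 74.9 → 84.8 W/m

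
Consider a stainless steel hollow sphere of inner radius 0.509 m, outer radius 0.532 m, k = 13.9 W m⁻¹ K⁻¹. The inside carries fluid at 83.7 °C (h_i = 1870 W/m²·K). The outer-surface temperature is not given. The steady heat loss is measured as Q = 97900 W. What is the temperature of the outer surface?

Series resistances:
  R_conv,in = 1/(4πr²h) = 1/(4π·0.509²·1870) = 1.643×10^-4 K/W
  R_stainless steel = (1/0.509 − 1/0.532)/(4πk) = 0.08494/(4π·13.9) = 4.863×10^-4 K/W
ΣR = 6.505×10^-4 K/W
ΔT = Q·ΣR = 97900 × 6.505×10^-4 = 63.68 K
Heat flows outward, so T_out = T_in − ΔT = 83.7 − 63.68 = 20.0 °C

T_out = 20.0 °C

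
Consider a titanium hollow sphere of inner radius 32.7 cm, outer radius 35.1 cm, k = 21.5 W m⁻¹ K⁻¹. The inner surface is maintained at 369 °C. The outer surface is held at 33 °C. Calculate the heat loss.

Q = 4πk·ΔT/(1/r₁ − 1/r₂) = 4π × 21.5 × 336 / (1/0.327 − 1/0.351) = 4.34×10^5 W

Q = 434 kW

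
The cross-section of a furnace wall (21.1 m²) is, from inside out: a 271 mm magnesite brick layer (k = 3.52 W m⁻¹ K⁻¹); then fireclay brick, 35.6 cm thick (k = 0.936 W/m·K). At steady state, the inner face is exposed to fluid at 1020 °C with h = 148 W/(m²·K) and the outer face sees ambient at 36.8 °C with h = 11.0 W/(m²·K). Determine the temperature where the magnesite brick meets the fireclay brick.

Resistance network (inner→outer):
  R_conv,in = 1/(hA) = 1/(148·21.1) = 3.202×10^-4 K/W
  R_magnesite brick = L/(kA) = 0.271/(3.52·21.1) = 0.003649 K/W
  R_fireclay brick = L/(kA) = 0.356/(0.936·21.1) = 0.01803 K/W
  R_conv,out = 1/(hA) = 1/(11.0·21.1) = 0.004308 K/W
ΣR = 3.202×10^-4 + 0.003649 + 0.01803 + 0.004308 = 0.02631 K/W
Q = ΔT/ΣR = (1020 °C − 36.8 °C)/0.02631 = 37370 W
From the inner boundary to the magnesite brick/fireclay brick interface, ΣR_partial = 0.003969 K/W.
T_interface = T_in − Q·ΣR_partial = 1020 °C − (37370)(0.003969) = 872 °C

T = 872 °C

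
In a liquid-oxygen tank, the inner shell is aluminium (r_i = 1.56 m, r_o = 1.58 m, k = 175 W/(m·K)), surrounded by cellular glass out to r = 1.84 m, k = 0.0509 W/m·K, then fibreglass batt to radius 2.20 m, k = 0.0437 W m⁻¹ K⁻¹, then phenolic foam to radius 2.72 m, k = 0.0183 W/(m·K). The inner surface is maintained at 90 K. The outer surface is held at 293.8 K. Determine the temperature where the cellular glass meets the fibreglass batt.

T = 132 K

Treat each layer as a resistance in series:
  R_aluminium = (1/1.56 − 1/1.58)/(4πk) = 0.008114/(4π·175) = 3.690×10^-6 K/W
  R_cellular glass = (1/1.58 − 1/1.84)/(4πk) = 0.08943/(4π·0.0509) = 0.1398 K/W
  R_fibreglass batt = (1/1.84 − 1/2.20)/(4πk) = 0.08893/(4π·0.0437) = 0.1619 K/W
  R_phenolic foam = (1/2.20 − 1/2.72)/(4πk) = 0.08690/(4π·0.0183) = 0.3779 K/W
ΣR = 3.690×10^-6 + 0.1398 + 0.1619 + 0.3779 = 0.6796 K/W
Q = ΔT/ΣR = (90 K − 293.8 K)/0.6796 = -299.9 W
From the inner boundary to the cellular glass/fibreglass batt interface, ΣR_partial = 0.1398 K/W.
T_interface = T_in − Q·ΣR_partial = 90 K − (-299.9)(0.1398) = 132 K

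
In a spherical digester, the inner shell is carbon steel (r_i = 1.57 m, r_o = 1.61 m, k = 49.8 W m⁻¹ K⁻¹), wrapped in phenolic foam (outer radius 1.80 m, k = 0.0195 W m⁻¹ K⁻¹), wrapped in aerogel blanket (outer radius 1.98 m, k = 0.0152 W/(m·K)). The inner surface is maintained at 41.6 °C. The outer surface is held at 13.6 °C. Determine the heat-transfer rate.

Resistance network (inner→outer):
  R_carbon steel = (1/1.57 − 1/1.61)/(4πk) = 0.01582/(4π·49.8) = 2.529×10^-5 K/W
  R_phenolic foam = (1/1.61 − 1/1.80)/(4πk) = 0.06556/(4π·0.0195) = 0.2676 K/W
  R_aerogel blanket = (1/1.80 − 1/1.98)/(4πk) = 0.05051/(4π·0.0152) = 0.2644 K/W
ΣR = 2.529×10^-5 + 0.2676 + 0.2644 = 0.5320 K/W
Q = ΔT/ΣR = (41.6 °C − 13.6 °C)/0.5320 = 52.6 W

Q = 52.6 W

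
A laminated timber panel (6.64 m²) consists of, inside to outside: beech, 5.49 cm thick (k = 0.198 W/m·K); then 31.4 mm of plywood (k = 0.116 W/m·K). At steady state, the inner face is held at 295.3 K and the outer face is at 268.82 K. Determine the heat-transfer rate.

Q = 321 W

Treat each layer as a resistance in series:
  R_beech = L/(kA) = 0.0549/(0.198·6.64) = 0.04176 K/W
  R_plywood = L/(kA) = 0.0314/(0.116·6.64) = 0.04077 K/W
ΣR = 0.04176 + 0.04077 = 0.08253 K/W
Q = ΔT/ΣR = (295.3 K − 268.82 K)/0.08253 = 321 W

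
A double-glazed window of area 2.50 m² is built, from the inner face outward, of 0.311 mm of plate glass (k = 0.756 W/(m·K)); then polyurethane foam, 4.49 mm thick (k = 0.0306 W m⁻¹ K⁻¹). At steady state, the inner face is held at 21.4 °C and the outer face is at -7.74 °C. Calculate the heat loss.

Q = 495 W

Treat each layer as a resistance in series:
  R_plate glass = L/(kA) = 3.11×10^-4/(0.756·2.50) = 1.646×10^-4 K/W
  R_polyurethane foam = L/(kA) = 0.00449/(0.0306·2.50) = 0.05869 K/W
ΣR = 1.646×10^-4 + 0.05869 = 0.05885 K/W
Q = ΔT/ΣR = (21.4 °C − -7.74 °C)/0.05885 = 495 W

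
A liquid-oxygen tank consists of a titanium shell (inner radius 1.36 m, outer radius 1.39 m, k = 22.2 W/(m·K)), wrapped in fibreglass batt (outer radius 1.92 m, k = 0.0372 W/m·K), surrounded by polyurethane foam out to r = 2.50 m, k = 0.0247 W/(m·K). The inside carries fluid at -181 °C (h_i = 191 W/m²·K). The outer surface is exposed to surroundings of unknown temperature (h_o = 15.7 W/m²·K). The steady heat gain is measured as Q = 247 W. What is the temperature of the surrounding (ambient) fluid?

T_out = 20.4 °C

Sum the resistances:
  R_conv,in = 1/(4πr²h) = 1/(4π·1.36²·191) = 2.253×10^-4 K/W
  R_titanium = (1/1.36 − 1/1.39)/(4πk) = 0.01587/(4π·22.2) = 5.689×10^-5 K/W
  R_fibreglass batt = (1/1.39 − 1/1.92)/(4πk) = 0.1986/(4π·0.0372) = 0.4248 K/W
  R_polyurethane foam = (1/1.92 − 1/2.50)/(4πk) = 0.1208/(4π·0.0247) = 0.3893 K/W
  R_conv,out = 1/(4πr²h) = 1/(4π·2.50²·15.7) = 8.110×10^-4 K/W
ΣR = 0.8152 K/W
ΔT = Q·ΣR = 247 × 0.8152 = 201.4 K
Heat flows inward, so T_out = T_in + ΔT = -181 + 201.4 = 20.4 °C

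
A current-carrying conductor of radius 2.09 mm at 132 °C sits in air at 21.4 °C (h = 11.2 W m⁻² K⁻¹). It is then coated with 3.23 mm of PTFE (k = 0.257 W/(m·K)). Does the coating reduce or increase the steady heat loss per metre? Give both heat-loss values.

increases: 16.3 → 34.0 W/m

Critical radius for a cylinder: r_cr = k/h = 0.0229 m = 2.29 cm.
Outer radius after coating: r₂ = 0.00209 + 0.00323 = 0.00532 m.
Since r₁ < r_cr and r₂ ≤ r_cr, the coating moves toward the maximum at r_cr — heat loss rises.
Bare: R = 1/(2πr₁h) = 6.799 m·K/W; Q = 110.6/6.799 = 16.3 W/m.
Coated: R = R_cond + R_conv = 3.250 m·K/W; Q = 110.6/3.250 = 34.0 W/m.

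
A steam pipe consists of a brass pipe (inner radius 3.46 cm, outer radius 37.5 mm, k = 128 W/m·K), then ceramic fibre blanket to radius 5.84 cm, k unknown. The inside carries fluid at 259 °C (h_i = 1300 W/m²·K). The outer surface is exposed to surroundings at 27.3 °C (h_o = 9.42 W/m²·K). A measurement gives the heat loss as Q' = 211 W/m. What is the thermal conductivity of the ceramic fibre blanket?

ΣR = ΔT/Q' = |259 − 27.3|/211 = 1.098 m·K/W
Known resistances:
  R'_conv,in = 1/(2πr h) = 1/(2π·0.0346·1300) = 0.003538 m·K/W
  R'_brass = ln(0.0375/0.0346)/(2πk) = 0.08049/(2π·128) = 1.001×10^-4 m·K/W
  R'_conv,out = 1/(2πr h) = 1/(2π·0.0584·9.42) = 0.2893 m·K/W
R_ceramic fibre blanket = ΣR − ΣR_known = 1.098 − 0.2929 = 0.8051 m·K/W
ln(r₂/r₁)/(2πk) = 0.8051 ⇒ k = 0.4430/(2π·0.8051) = 0.0876 W/m·K

k = 0.0876 W/m·K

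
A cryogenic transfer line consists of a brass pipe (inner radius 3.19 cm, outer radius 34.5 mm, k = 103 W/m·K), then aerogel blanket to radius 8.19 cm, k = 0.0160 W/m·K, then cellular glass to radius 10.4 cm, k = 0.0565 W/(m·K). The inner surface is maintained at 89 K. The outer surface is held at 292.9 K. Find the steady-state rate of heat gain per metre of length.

Q' = 22.0 W/m

Series thermal resistances, inner to outer:
  R'_brass = ln(0.0345/0.0319)/(2πk) = 0.07835/(2π·103) = 1.211×10^-4 m·K/W
  R'_aerogel blanket = ln(0.0819/0.0345)/(2πk) = 0.8645/(2π·0.0160) = 8.600 m·K/W
  R'_cellular glass = ln(0.104/0.0819)/(2πk) = 0.2389/(2π·0.0565) = 0.6729 m·K/W
ΣR = 1.211×10^-4 + 8.600 + 0.6729 = 9.273 m·K/W
Q' = ΔT/ΣR = (89 K − 292.9 K)/9.273 = -22.0 W/m
(Negative Q' ⇒ heat flows inward; heat gain = 22.0 W/m.)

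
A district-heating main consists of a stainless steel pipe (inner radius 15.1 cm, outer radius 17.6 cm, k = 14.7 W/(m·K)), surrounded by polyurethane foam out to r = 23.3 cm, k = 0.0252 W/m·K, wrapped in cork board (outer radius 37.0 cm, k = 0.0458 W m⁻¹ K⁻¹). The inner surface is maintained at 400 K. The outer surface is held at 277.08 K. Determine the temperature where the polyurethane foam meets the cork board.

T = 335.5 K

Treat each layer as a resistance in series:
  R'_stainless steel = ln(0.176/0.151)/(2πk) = 0.1532/(2π·14.7) = 0.001659 m·K/W
  R'_polyurethane foam = ln(0.233/0.176)/(2πk) = 0.2806/(2π·0.0252) = 1.772 m·K/W
  R'_cork board = ln(0.370/0.233)/(2πk) = 0.4625/(2π·0.0458) = 1.607 m·K/W
ΣR = 0.001659 + 1.772 + 1.607 = 3.381 m·K/W
Q' = ΔT/ΣR = (400 K − 277.08 K)/3.381 = 36.36 W/m
From the inner boundary to the polyurethane foam/cork board interface, ΣR_partial = 1.774 m·K/W.
T_interface = T_in − Q'·ΣR_partial = 400 K − (36.36)(1.774) = 335.5 K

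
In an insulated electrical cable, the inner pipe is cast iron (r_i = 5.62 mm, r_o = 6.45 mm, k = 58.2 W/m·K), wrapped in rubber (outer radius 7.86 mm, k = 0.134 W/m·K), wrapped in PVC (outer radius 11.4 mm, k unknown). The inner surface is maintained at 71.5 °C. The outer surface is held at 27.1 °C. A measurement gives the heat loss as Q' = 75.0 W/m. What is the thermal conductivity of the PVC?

ΣR = ΔT/Q' = |71.5 − 27.1|/75.0 = 0.5920 m·K/W
Known resistances:
  R'_cast iron = ln(0.00645/0.00562)/(2πk) = 0.1377/(2π·58.2) = 3.767×10^-4 m·K/W
  R'_rubber = ln(0.00786/0.00645)/(2πk) = 0.1977/(2π·0.134) = 0.2348 m·K/W
R_PVC = ΣR − ΣR_known = 0.5920 − 0.2352 = 0.3568 m·K/W
ln(r₂/r₁)/(2πk) = 0.3568 ⇒ k = 0.3718/(2π·0.3568) = 0.166 W/m·K

k = 0.166 W/m·K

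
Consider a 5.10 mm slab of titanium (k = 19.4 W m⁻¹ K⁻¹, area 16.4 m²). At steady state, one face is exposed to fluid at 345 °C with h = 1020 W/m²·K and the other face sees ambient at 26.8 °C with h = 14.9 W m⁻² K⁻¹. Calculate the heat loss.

Q = 76.3 kW

Series thermal resistances, inner to outer:
  R_conv,in = 1/(hA) = 1/(1020·16.4) = 5.978×10^-5 K/W
  R_titanium = L/(kA) = 0.00510/(19.4·16.4) = 1.603×10^-5 K/W
  R_conv,out = 1/(hA) = 1/(14.9·16.4) = 0.004092 K/W
ΣR = 5.978×10^-5 + 1.603×10^-5 + 0.004092 = 0.004168 K/W
Q = ΔT/ΣR = (345 °C − 26.8 °C)/0.004168 = 76300 W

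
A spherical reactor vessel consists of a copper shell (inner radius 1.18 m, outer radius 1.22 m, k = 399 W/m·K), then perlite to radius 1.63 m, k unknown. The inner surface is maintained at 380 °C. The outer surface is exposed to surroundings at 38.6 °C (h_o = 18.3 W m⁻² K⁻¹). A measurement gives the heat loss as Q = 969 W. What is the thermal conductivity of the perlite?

ΣR = ΔT/Q = |380 − 38.6|/969 = 0.3523 K/W
Known resistances:
  R_copper = (1/1.18 − 1/1.22)/(4πk) = 0.02779/(4π·399) = 5.542×10^-6 K/W
  R_conv,out = 1/(4πr²h) = 1/(4π·1.63²·18.3) = 0.001637 K/W
R_perlite = ΣR − ΣR_known = 0.3523 − 0.001643 = 0.3507 K/W
(1/r₁−1/r₂)/(4πk) = 0.3507 ⇒ k = 0.2062/(4π·0.3507) = 0.0468 W/m·K

k = 0.0468 W/m·K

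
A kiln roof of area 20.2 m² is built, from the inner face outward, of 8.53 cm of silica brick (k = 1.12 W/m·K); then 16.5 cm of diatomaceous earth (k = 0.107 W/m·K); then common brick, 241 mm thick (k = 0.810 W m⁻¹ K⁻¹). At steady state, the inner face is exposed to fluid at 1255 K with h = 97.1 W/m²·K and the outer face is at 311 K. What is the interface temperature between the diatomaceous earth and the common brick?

T = 457 K

Series thermal resistances, inner to outer:
  R_conv,in = 1/(hA) = 1/(97.1·20.2) = 5.098×10^-4 K/W
  R_silica brick = L/(kA) = 0.0853/(1.12·20.2) = 0.003770 K/W
  R_diatomaceous earth = L/(kA) = 0.165/(0.107·20.2) = 0.07634 K/W
  R_common brick = L/(kA) = 0.241/(0.810·20.2) = 0.01473 K/W
ΣR = 5.098×10^-4 + 0.003770 + 0.07634 + 0.01473 = 0.09535 K/W
Q = ΔT/ΣR = (1255 K − 311 K)/0.09535 = 9900 W
From the inner boundary to the diatomaceous earth/common brick interface, ΣR_partial = 0.08062 K/W.
T_interface = T_in − Q·ΣR_partial = 1255 K − (9900)(0.08062) = 457 K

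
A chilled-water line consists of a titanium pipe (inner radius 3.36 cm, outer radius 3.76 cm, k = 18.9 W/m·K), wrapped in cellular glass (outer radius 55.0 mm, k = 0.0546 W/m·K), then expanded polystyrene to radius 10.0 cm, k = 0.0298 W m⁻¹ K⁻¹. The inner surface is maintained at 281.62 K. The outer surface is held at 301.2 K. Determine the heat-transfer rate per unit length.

Treat each layer as a resistance in series:
  R'_titanium = ln(0.0376/0.0336)/(2πk) = 0.1125/(2π·18.9) = 9.472×10^-4 m·K/W
  R'_cellular glass = ln(0.0550/0.0376)/(2πk) = 0.3803/(2π·0.0546) = 1.109 m·K/W
  R'_expanded polystyrene = ln(0.100/0.0550)/(2πk) = 0.5978/(2π·0.0298) = 3.193 m·K/W
ΣR = 9.472×10^-4 + 1.109 + 3.193 = 4.303 m·K/W
Q' = ΔT/ΣR = (281.62 K − 301.2 K)/4.303 = -4.55 W/m
(Negative Q' ⇒ heat flows inward; heat gain = 4.55 W/m.)

Q' = 4.55 W/m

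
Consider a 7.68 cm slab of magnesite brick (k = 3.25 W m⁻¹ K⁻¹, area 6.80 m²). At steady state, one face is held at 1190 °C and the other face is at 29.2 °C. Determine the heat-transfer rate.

Q = 3.34×10^5 W

Q = kA·ΔT/L = 3.25 × 6.80 × |1190 °C − 29.2 °C| / 0.0768 = 3.34×10^5 W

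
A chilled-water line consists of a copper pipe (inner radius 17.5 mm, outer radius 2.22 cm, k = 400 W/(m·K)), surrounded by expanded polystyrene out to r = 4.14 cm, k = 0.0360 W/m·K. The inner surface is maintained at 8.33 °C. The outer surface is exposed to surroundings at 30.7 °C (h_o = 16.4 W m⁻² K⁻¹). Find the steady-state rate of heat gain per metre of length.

Series thermal resistances, inner to outer:
  R'_copper = ln(0.0222/0.0175)/(2πk) = 0.2379/(2π·400) = 9.465×10^-5 m·K/W
  R'_expanded polystyrene = ln(0.0414/0.0222)/(2πk) = 0.6232/(2π·0.0360) = 2.755 m·K/W
  R'_conv,out = 1/(2πr h) = 1/(2π·0.0414·16.4) = 0.2344 m·K/W
ΣR = 9.465×10^-5 + 2.755 + 0.2344 = 2.989 m·K/W
Q' = ΔT/ΣR = (8.33 °C − 30.7 °C)/2.989 = -7.48 W/m
(Negative Q' ⇒ heat flows inward; heat gain = 7.48 W/m.)

Q' = 7.48 W/m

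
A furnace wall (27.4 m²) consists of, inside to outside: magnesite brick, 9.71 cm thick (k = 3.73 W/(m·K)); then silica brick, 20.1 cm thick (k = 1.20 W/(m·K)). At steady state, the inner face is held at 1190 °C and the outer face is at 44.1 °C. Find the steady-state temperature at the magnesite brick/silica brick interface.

T = 1036 °C

Series thermal resistances, inner to outer:
  R_magnesite brick = L/(kA) = 0.0971/(3.73·27.4) = 9.501×10^-4 K/W
  R_silica brick = L/(kA) = 0.201/(1.20·27.4) = 0.006113 K/W
ΣR = 9.501×10^-4 + 0.006113 = 0.007063 K/W
Q = ΔT/ΣR = (1190 °C − 44.1 °C)/0.007063 = 1.622×10^5 W
From the inner boundary to the magnesite brick/silica brick interface, ΣR_partial = 9.501×10^-4 K/W.
T_interface = T_in − Q·ΣR_partial = 1190 °C − (1.622×10^5)(9.501×10^-4) = 1036 °C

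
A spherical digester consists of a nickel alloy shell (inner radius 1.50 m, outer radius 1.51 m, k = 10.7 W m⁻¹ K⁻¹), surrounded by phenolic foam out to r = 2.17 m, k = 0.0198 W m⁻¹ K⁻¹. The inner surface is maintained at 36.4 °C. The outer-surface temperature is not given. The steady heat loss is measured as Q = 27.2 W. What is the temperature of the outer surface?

Series resistances:
  R_nickel alloy = (1/1.50 − 1/1.51)/(4πk) = 0.004415/(4π·10.7) = 3.284×10^-5 K/W
  R_phenolic foam = (1/1.51 − 1/2.17)/(4πk) = 0.2014/(4π·0.0198) = 0.8095 K/W
ΣR = 0.8096 K/W
ΔT = Q·ΣR = 27.2 × 0.8096 = 22.02 K
Heat flows outward, so T_out = T_in − ΔT = 36.4 − 22.02 = 14.4 °C

T_out = 14.4 °C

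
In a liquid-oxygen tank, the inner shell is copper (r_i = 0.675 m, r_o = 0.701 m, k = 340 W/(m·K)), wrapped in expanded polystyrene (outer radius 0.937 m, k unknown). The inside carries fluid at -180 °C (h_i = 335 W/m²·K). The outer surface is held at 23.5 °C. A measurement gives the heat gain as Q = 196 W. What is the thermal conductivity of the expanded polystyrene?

ΣR = ΔT/Q = |-180 − 23.5|/196 = 1.038 K/W
Known resistances:
  R_conv,in = 1/(4πr²h) = 1/(4π·0.675²·335) = 5.214×10^-4 K/W
  R_copper = (1/0.675 − 1/0.701)/(4πk) = 0.05495/(4π·340) = 1.286×10^-5 K/W
R_expanded polystyrene = ΣR − ΣR_known = 1.038 − 5.343×10^-4 = 1.037 K/W
(1/r₁−1/r₂)/(4πk) = 1.037 ⇒ k = 0.3593/(4π·1.037) = 0.0276 W/m·K

k = 0.0276 W/m·K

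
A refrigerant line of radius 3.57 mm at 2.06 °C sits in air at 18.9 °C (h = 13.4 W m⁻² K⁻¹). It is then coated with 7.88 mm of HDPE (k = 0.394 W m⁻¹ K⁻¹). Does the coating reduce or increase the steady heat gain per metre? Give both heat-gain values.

increases: 5.06 → 11.2 W/m

Critical radius for a cylinder: r_cr = k/h = 0.0294 m = 2.94 cm.
Outer radius after coating: r₂ = 0.00357 + 0.00788 = 0.01145 m.
Since r₁ < r_cr and r₂ ≤ r_cr, the coating moves toward the maximum at r_cr — heat gain rises.
Bare: R = 1/(2πr₁h) = 3.327 m·K/W; Q = 16.84/3.327 = 5.06 W/m.
Coated: R = R_cond + R_conv = 1.508 m·K/W; Q = 16.84/1.508 = 11.2 W/m.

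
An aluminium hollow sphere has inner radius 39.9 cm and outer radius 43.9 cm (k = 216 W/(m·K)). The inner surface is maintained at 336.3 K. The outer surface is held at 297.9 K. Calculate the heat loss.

Q = 456 kW

Q = 4πk·ΔT/(1/r₁ − 1/r₂) = 4π × 216 × 38.4 / (1/0.399 − 1/0.439) = 4.56×10^5 W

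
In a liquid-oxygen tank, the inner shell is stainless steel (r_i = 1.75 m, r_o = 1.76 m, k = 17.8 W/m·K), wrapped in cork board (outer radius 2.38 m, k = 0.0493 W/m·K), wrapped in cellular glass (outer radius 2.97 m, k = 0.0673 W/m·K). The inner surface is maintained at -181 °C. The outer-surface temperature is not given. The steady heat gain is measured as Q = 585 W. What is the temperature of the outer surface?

T_out = 16.5 °C

Sum the resistances:
  R_stainless steel = (1/1.75 − 1/1.76)/(4πk) = 0.003247/(4π·17.8) = 1.452×10^-5 K/W
  R_cork board = (1/1.76 − 1/2.38)/(4πk) = 0.1480/(4π·0.0493) = 0.2389 K/W
  R_cellular glass = (1/2.38 − 1/2.97)/(4πk) = 0.08347/(4π·0.0673) = 0.09869 K/W
ΣR = 0.3376 K/W
ΔT = Q·ΣR = 585 × 0.3376 = 197.5 K
Heat flows inward, so T_out = T_in + ΔT = -181 + 197.5 = 16.5 °C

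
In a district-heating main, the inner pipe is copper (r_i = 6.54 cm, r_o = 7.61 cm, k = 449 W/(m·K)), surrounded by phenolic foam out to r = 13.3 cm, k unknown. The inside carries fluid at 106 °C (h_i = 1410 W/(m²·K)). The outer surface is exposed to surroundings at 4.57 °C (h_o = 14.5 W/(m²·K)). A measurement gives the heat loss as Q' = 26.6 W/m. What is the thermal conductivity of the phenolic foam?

k = 0.0238 W/m·K

ΣR = ΔT/Q' = |106 − 4.57|/26.6 = 3.813 m·K/W
Known resistances:
  R'_conv,in = 1/(2πr h) = 1/(2π·0.0654·1410) = 0.001726 m·K/W
  R'_copper = ln(0.0761/0.0654)/(2πk) = 0.1515/(2π·449) = 5.371×10^-5 m·K/W
  R'_conv,out = 1/(2πr h) = 1/(2π·0.133·14.5) = 0.08253 m·K/W
R_phenolic foam = ΣR − ΣR_known = 3.813 − 0.08431 = 3.729 m·K/W
ln(r₂/r₁)/(2πk) = 3.729 ⇒ k = 0.5583/(2π·3.729) = 0.0238 W/m·K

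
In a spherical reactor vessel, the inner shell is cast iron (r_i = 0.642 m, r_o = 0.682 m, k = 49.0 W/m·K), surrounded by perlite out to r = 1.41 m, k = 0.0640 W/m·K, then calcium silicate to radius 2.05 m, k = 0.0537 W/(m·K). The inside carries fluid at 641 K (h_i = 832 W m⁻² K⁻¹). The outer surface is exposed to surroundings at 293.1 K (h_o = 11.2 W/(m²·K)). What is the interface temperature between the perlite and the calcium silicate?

T = 383 K

Series thermal resistances, inner to outer:
  R_conv,in = 1/(4πr²h) = 1/(4π·0.642²·832) = 2.321×10^-4 K/W
  R_cast iron = (1/0.642 − 1/0.682)/(4πk) = 0.09136/(4π·49.0) = 1.484×10^-4 K/W
  R_perlite = (1/0.682 − 1/1.41)/(4πk) = 0.7571/(4π·0.0640) = 0.9413 K/W
  R_calcium silicate = (1/1.41 − 1/2.05)/(4πk) = 0.2214/(4π·0.0537) = 0.3281 K/W
  R_conv,out = 1/(4πr²h) = 1/(4π·2.05²·11.2) = 0.001691 K/W
ΣR = 2.321×10^-4 + 1.484×10^-4 + 0.9413 + 0.3281 + 0.001691 = 1.271 K/W
Q = ΔT/ΣR = (641 K − 293.1 K)/1.271 = 273.7 W
From the inner boundary to the perlite/calcium silicate interface, ΣR_partial = 0.9417 K/W.
T_interface = T_in − Q·ΣR_partial = 641 K − (273.7)(0.9417) = 383 K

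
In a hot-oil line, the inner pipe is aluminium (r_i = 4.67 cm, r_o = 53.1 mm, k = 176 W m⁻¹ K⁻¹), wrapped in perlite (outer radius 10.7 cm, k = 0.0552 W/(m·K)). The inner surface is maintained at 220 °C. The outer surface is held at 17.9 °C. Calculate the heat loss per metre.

Resistance network (inner→outer):
  R'_aluminium = ln(0.0531/0.0467)/(2πk) = 0.1284/(2π·176) = 1.161×10^-4 m·K/W
  R'_perlite = ln(0.107/0.0531)/(2πk) = 0.7007/(2π·0.0552) = 2.020 m·K/W
ΣR = 1.161×10^-4 + 2.020 = 2.020 m·K/W
Q' = ΔT/ΣR = (220 °C − 17.9 °C)/2.020 = 100 W/m

Q' = 100 W/m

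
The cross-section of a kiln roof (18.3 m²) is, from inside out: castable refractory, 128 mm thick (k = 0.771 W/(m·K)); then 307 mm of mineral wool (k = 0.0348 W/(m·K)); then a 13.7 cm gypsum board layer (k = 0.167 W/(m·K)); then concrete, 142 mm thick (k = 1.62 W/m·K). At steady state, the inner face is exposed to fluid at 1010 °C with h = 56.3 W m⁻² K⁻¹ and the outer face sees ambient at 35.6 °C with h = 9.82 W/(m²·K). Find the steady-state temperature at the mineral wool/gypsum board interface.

Resistance network (inner→outer):
  R_conv,in = 1/(hA) = 1/(56.3·18.3) = 9.706×10^-4 K/W
  R_castable refractory = L/(kA) = 0.128/(0.771·18.3) = 0.009072 K/W
  R_mineral wool = L/(kA) = 0.307/(0.0348·18.3) = 0.4821 K/W
  R_gypsum board = L/(kA) = 0.137/(0.167·18.3) = 0.04483 K/W
  R_concrete = L/(kA) = 0.142/(1.62·18.3) = 0.004790 K/W
  R_conv,out = 1/(hA) = 1/(9.82·18.3) = 0.005565 K/W
ΣR = 9.706×10^-4 + 0.009072 + 0.4821 + 0.04483 + 0.004790 + 0.005565 = 0.5473 K/W
Q = ΔT/ΣR = (1010 °C − 35.6 °C)/0.5473 = 1780 W
From the inner boundary to the mineral wool/gypsum board interface, ΣR_partial = 0.4921 K/W.
T_interface = T_in − Q·ΣR_partial = 1010 °C − (1780)(0.4921) = 134 °C

T = 134 °C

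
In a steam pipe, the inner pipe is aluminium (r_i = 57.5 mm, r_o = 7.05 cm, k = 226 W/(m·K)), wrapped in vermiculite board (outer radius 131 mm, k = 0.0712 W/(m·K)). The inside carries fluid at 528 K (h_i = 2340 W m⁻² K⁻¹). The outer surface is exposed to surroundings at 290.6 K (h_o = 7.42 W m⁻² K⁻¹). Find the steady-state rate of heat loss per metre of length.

Treat each layer as a resistance in series:
  R'_conv,in = 1/(2πr h) = 1/(2π·0.0575·2340) = 0.001183 m·K/W
  R'_aluminium = ln(0.0705/0.0575)/(2πk) = 0.2038/(2π·226) = 1.435×10^-4 m·K/W
  R'_vermiculite board = ln(0.131/0.0705)/(2πk) = 0.6196/(2π·0.0712) = 1.385 m·K/W
  R'_conv,out = 1/(2πr h) = 1/(2π·0.131·7.42) = 0.1637 m·K/W
ΣR = 0.001183 + 1.435×10^-4 + 1.385 + 0.1637 = 1.550 m·K/W
Q' = ΔT/ΣR = (528 K − 290.6 K)/1.550 = 153 W/m

Q' = 153 W/m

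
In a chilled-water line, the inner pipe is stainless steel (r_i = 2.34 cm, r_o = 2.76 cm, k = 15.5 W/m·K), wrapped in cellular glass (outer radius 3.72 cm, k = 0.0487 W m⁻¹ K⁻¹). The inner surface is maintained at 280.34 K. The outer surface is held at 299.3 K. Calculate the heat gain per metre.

Q' = 19.4 W/m

Treat each layer as a resistance in series:
  R'_stainless steel = ln(0.0276/0.0234)/(2πk) = 0.1651/(2π·15.5) = 0.001695 m·K/W
  R'_cellular glass = ln(0.0372/0.0276)/(2πk) = 0.2985/(2π·0.0487) = 0.9755 m·K/W
ΣR = 0.001695 + 0.9755 = 0.9772 m·K/W
Q' = ΔT/ΣR = (280.34 K − 299.3 K)/0.9772 = -19.4 W/m
(Negative Q' ⇒ heat flows inward; heat gain = 19.4 W/m.)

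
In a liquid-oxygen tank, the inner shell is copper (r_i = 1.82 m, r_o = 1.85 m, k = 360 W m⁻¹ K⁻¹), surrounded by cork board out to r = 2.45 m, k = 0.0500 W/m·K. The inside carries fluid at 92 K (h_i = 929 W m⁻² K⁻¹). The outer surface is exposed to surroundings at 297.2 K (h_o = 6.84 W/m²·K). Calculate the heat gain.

Q = 965 W

Treat each layer as a resistance in series:
  R_conv,in = 1/(4πr²h) = 1/(4π·1.82²·929) = 2.586×10^-5 K/W
  R_copper = (1/1.82 − 1/1.85)/(4πk) = 0.008910/(4π·360) = 1.970×10^-6 K/W
  R_cork board = (1/1.85 − 1/2.45)/(4πk) = 0.1324/(4π·0.0500) = 0.2107 K/W
  R_conv,out = 1/(4πr²h) = 1/(4π·2.45²·6.84) = 0.001938 K/W
ΣR = 2.586×10^-5 + 1.970×10^-6 + 0.2107 + 0.001938 = 0.2127 K/W
Q = ΔT/ΣR = (92 K − 297.2 K)/0.2127 = -965 W
(Negative Q ⇒ heat flows inward; heat gain = 965 W.)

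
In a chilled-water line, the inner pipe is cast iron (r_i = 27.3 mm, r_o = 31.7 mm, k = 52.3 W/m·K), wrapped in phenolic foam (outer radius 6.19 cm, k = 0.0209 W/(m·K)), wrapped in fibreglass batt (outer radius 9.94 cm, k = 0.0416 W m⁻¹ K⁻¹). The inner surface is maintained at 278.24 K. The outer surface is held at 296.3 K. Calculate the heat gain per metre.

Treat each layer as a resistance in series:
  R'_cast iron = ln(0.0317/0.0273)/(2πk) = 0.1494/(2π·52.3) = 4.547×10^-4 m·K/W
  R'_phenolic foam = ln(0.0619/0.0317)/(2πk) = 0.6692/(2π·0.0209) = 5.096 m·K/W
  R'_fibreglass batt = ln(0.0994/0.0619)/(2πk) = 0.4736/(2π·0.0416) = 1.812 m·K/W
ΣR = 4.547×10^-4 + 5.096 + 1.812 = 6.908 m·K/W
Q' = ΔT/ΣR = (278.24 K − 296.3 K)/6.908 = -2.61 W/m
(Negative Q' ⇒ heat flows inward; heat gain = 2.61 W/m.)

Q' = 2.61 W/m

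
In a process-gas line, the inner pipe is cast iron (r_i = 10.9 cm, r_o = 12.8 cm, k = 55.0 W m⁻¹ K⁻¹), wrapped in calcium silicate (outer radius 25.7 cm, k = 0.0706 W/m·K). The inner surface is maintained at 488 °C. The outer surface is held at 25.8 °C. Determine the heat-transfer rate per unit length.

Q' = 294 W/m

Treat each layer as a resistance in series:
  R'_cast iron = ln(0.128/0.109)/(2πk) = 0.1607/(2π·55.0) = 4.650×10^-4 m·K/W
  R'_calcium silicate = ln(0.257/0.128)/(2πk) = 0.6970/(2π·0.0706) = 1.571 m·K/W
ΣR = 4.650×10^-4 + 1.571 = 1.571 m·K/W
Q' = ΔT/ΣR = (488 °C − 25.8 °C)/1.571 = 294 W/m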